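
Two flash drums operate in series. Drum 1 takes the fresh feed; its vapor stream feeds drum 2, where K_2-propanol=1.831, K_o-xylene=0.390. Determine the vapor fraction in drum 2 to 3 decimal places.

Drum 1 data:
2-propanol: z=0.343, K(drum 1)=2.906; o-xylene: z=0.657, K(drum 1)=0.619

V/F (drum 2) = 0.173

Drum 1:
Rachford–Rice: g(ψ₁) = Σ zᵢ(Kᵢ−1)/(1+ψ₁(Kᵢ−1)) = 0.
g(0) = ΣzᵢKᵢ − 1 = 0.403 and g(1) = 1 − Σzᵢ/Kᵢ = -0.179, so a root lies in (0, 1).
Newton iteration, ψ₁⁰ = 0.5:
  ψ₁ = 0.500: g = 0.0255, g' = -0.472 → ψ₁ = 0.554
  ψ₁ = 0.554: g = 0.0007, g' = -0.448 → ψ₁ = 0.556
Converged at ψ₁ = 0.556.
Drum-1 compositions:
  2-propanol: x = 0.167, y = 0.484
  o-xylene: x = 0.833, y = 0.516
Drum-2 feed = drum-1 vapor: z₂ = (0.4841, 0.5159).
Drum 2:
Binary case is linear: z₁(K₁−1)(1+ψ₂(K₂−1)) + z₂(K₂−1)(1+ψ₂(K₁−1)) = 0
⇒ ψ₂ = [z₁(K₁−1)+z₂(K₂−1)] / [−(K₁−1)(K₂−1)] = 0.0876/0.5069 = 0.173
  2-propanol: x = 0.423, y = 0.775
  o-xylene: x = 0.577, y = 0.225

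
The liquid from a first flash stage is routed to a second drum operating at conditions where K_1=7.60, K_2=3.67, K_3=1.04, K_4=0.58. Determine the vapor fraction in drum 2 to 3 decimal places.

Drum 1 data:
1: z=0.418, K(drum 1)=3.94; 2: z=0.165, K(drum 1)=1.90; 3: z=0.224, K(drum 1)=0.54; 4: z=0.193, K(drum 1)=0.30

V/F (drum 2) = 0.697

Drum 1:
Material balance + equilibrium reduce to Σ zᵢ(Kᵢ−1)/(1+ψ₁(Kᵢ−1)) = 0.
Feasibility: ΣzᵢKᵢ = 2.139, Σzᵢ/Kᵢ = 1.251 — both > 1, two phases present.
Newton–Raphson from ψ₁ = 0.5:
  ψ₁ = 0.500: g = 0.2583, g' = -0.960 → ψ₁ = 0.769
  ψ₁ = 0.769: g = 0.0124, g' = -0.944 → ψ₁ = 0.782
Converged at ψ₁ = 0.782.
Drum-1 compositions:
  1: x = 0.127, y = 0.499
  2: x = 0.097, y = 0.184
  3: x = 0.350, y = 0.189
  4: x = 0.427, y = 0.128
Drum-2 feed = drum-1 liquid: z₂ = (0.1267, 0.0968, 0.3499, 0.4266).
Drum 2:
Let ψ₂ = V/F and solve Σ zᵢ(Kᵢ−1)/(1+ψ₂(Kᵢ−1)) = 0.
Feasibility: ΣzᵢKᵢ = 1.929, Σzᵢ/Kᵢ = 1.115 — both > 1, two phases present.
Newton–Raphson from ψ₂ = 0.5:
  ψ₂ = 0.500: g = 0.0921, g' = -0.546 → ψ₂ = 0.669
  ψ₂ = 0.669: g = 0.0118, g' = -0.423 → ψ₂ = 0.696
  ψ₂ = 0.696: g = 0.0002, g' = -0.411 → ψ₂ = 0.697
Converged at ψ₂ = 0.697.
  1: x = 0.023, y = 0.172
  2: x = 0.034, y = 0.124
  3: x = 0.340, y = 0.354
  4: x = 0.603, y = 0.350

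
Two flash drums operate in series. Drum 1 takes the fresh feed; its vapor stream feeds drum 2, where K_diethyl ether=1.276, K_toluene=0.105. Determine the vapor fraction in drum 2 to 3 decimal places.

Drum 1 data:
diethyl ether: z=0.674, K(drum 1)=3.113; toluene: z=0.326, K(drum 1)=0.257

Drum 1:
Let ψ₁ = V/F and solve Σ zᵢ(Kᵢ−1)/(1+ψ₁(Kᵢ−1)) = 0.
g(0) = ΣzᵢKᵢ − 1 = 1.182 and g(1) = 1 − Σzᵢ/Kᵢ = -0.485, so a root lies in (0, 1).
Newton iteration, ψ₁⁰ = 0.5:
  ψ₁ = 0.500: g = 0.3071, g' = -1.167 → ψ₁ = 0.763
  ψ₁ = 0.763: g = -0.0143, g' = -1.401 → ψ₁ = 0.753
Converged at ψ₁ = 0.753.
Drum-1 compositions:
  diethyl ether: x = 0.260, y = 0.810
  toluene: x = 0.740, y = 0.190
Drum-2 feed = drum-1 vapor: z₂ = (0.8099, 0.1901).
Drum 2:
Binary case is linear: z₁(K₁−1)(1+ψ₂(K₂−1)) + z₂(K₂−1)(1+ψ₂(K₁−1)) = 0
⇒ ψ₂ = [z₁(K₁−1)+z₂(K₂−1)] / [−(K₁−1)(K₂−1)] = 0.0533/0.2470 = 0.216
  diethyl ether: x = 0.764, y = 0.975
  toluene: x = 0.236, y = 0.025

V/F (drum 2) = 0.216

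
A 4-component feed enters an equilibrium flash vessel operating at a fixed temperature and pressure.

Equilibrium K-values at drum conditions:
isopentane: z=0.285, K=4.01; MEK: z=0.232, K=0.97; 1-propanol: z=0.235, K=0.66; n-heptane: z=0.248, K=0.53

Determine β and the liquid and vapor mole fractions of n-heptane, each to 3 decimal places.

β = 0.678, x_n-heptane = 0.364, y_n-heptane = 0.193

Rachford–Rice: g(β) = Σ zᵢ(Kᵢ−1)/(1+β(Kᵢ−1)) = 0.
g(0) = ΣzᵢKᵢ − 1 = 0.654 and g(1) = 1 − Σzᵢ/Kᵢ = -0.134, so a root lies in (0, 1).
Newton iteration, β⁰ = 0.64:
  β = 0.640: g = 0.0172, g' = -0.458 → β = 0.678
Converged at β = 0.678.
Compositions from xᵢ = zᵢ/(1+β(Kᵢ−1)), yᵢ = Kᵢxᵢ:
  isopentane: x = 0.094, y = 0.376
  MEK: x = 0.237, y = 0.230
  1-propanol: x = 0.305, y = 0.202
  n-heptane: x = 0.364, y = 0.193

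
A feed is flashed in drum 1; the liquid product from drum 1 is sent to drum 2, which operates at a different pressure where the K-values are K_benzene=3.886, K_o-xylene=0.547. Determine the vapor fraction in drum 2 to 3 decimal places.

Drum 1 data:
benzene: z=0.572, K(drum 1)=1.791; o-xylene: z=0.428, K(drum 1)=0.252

Drum 1:
Material balance + equilibrium reduce to Σ zᵢ(Kᵢ−1)/(1+ψ₁(Kᵢ−1)) = 0.
Feasibility: ΣzᵢKᵢ = 1.132, Σzᵢ/Kᵢ = 2.018 — both > 1, two phases present.
Binary case is linear: z₁(K₁−1)(1+ψ₁(K₂−1)) + z₂(K₂−1)(1+ψ₁(K₁−1)) = 0
⇒ ψ₁ = [z₁(K₁−1)+z₂(K₂−1)] / [−(K₁−1)(K₂−1)] = 0.1323/0.5917 = 0.224
Drum-1 compositions:
  benzene: x = 0.486, y = 0.870
  o-xylene: x = 0.514, y = 0.130
Drum-2 feed = drum-1 liquid: z₂ = (0.4860, 0.5140).
Drum 2:
Let ψ₂ = V/F and solve Σ zᵢ(Kᵢ−1)/(1+ψ₂(Kᵢ−1)) = 0.
Check two-phase: ΣzᵢKᵢ = 2.170 > 1 and Σzᵢ/Kᵢ = 1.065 > 1, so g(0) = 1.170 > 0 and g(1) = -0.065 < 0.
Newton–Raphson from ψ₂ = 0.5:
  ψ₂ = 0.500: g = 0.2732, g' = -0.855 → ψ₂ = 0.820
  ψ₂ = 0.820: g = 0.0465, g' = -0.624 → ψ₂ = 0.894
  ψ₂ = 0.894: g = 0.0005, g' = -0.614 → ψ₂ = 0.895
Converged at ψ₂ = 0.895.
  benzene: x = 0.136, y = 0.527
  o-xylene: x = 0.864, y = 0.473

V/F (drum 2) = 0.895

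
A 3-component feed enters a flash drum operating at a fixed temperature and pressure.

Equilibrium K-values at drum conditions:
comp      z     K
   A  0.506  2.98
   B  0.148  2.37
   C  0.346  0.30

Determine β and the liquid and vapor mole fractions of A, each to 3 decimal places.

β = 0.744, x_A = 0.205, y_A = 0.610

Rachford–Rice: g(β) = Σ zᵢ(Kᵢ−1)/(1+β(Kᵢ−1)) = 0.
g(0) = ΣzᵢKᵢ − 1 = 0.962 and g(1) = 1 − Σzᵢ/Kᵢ = -0.386, so a root lies in (0, 1).
Newton–Raphson from β = 0.5:
  β = 0.500: g = 0.2512, g' = -1.000 → β = 0.751
  β = 0.751: g = -0.0080, g' = -1.142 → β = 0.744
Converged at β = 0.744.
Compositions from xᵢ = zᵢ/(1+β(Kᵢ−1)), yᵢ = Kᵢxᵢ:
  A: x = 0.205, y = 0.610
  B: x = 0.073, y = 0.174
  C: x = 0.722, y = 0.217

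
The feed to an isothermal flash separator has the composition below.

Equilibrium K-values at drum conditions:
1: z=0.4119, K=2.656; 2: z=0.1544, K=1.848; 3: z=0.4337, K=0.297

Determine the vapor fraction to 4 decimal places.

ψ = 0.4944

Material balance + equilibrium reduce to Σ zᵢ(Kᵢ−1)/(1+ψ(Kᵢ−1)) = 0.
g(0) = ΣzᵢKᵢ − 1 = 0.5081 and g(1) = 1 − Σzᵢ/Kᵢ = -0.6989, so a root lies in (0, 1).
Iterate (Newton) starting at ψ = 0.67:
  ψ = 0.6700: g = -0.16952, g' = -1.0649 → ψ = 0.5108
  ψ = 0.5108: g = -0.01484, g' = -0.9074 → ψ = 0.4945
  ψ = 0.4945: g = -0.00006, g' = -0.9002 → ψ = 0.4944
Converged at ψ = 0.4944.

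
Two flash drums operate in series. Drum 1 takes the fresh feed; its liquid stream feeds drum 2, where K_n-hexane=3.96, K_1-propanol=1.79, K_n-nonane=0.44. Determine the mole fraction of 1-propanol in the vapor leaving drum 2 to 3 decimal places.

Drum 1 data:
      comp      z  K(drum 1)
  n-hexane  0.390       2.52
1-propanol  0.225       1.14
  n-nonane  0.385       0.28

y_1-propanol (drum 2) = 0.277

Drum 1:
Let ψ₁ = V/F and solve Σ zᵢ(Kᵢ−1)/(1+ψ₁(Kᵢ−1)) = 0.
Feasibility: ΣzᵢKᵢ = 1.347, Σzᵢ/Kᵢ = 1.727 — both > 1, two phases present.
Iterate (Newton) starting at ψ₁ = 0.5:
  ψ₁ = 0.500: g = -0.0669, g' = -0.782 → ψ₁ = 0.414
  ψ₁ = 0.414: g = -0.0017, g' = -0.749 → ψ₁ = 0.412
Converged at ψ₁ = 0.412.
Drum-1 compositions:
  n-hexane: x = 0.240, y = 0.604
  1-propanol: x = 0.213, y = 0.243
  n-nonane: x = 0.548, y = 0.153
Drum-2 feed = drum-1 liquid: z₂ = (0.2398, 0.2127, 0.5475).
Drum 2:
Let ψ₂ = V/F and solve Σ zᵢ(Kᵢ−1)/(1+ψ₂(Kᵢ−1)) = 0.
Check two-phase: ΣzᵢKᵢ = 1.571 > 1 and Σzᵢ/Kᵢ = 1.424 > 1, so g(0) = 0.571 > 0 and g(1) = -0.424 < 0.
Iterate (Newton) starting at ψ₂ = 0.63:
  ψ₂ = 0.630: g = -0.1138, g' = -0.725 → ψ₂ = 0.473
  ψ₂ = 0.473: g = 0.0009, g' = -0.753 → ψ₂ = 0.474
Converged at ψ₂ = 0.474.
  n-hexane: x = 0.100, y = 0.395
  1-propanol: x = 0.155, y = 0.277
  n-nonane: x = 0.746, y = 0.328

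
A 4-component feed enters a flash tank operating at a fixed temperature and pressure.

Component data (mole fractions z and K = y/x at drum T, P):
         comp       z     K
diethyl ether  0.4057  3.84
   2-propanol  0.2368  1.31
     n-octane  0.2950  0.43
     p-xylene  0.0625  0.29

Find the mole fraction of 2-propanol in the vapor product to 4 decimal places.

y_2-propanol = 0.2486

Material balance + equilibrium reduce to Σ zᵢ(Kᵢ−1)/(1+β(Kᵢ−1)) = 0.
Feasibility: ΣzᵢKᵢ = 2.0131, Σzᵢ/Kᵢ = 1.1880 — both > 1, two phases present.
Newton–Raphson from β = 0.36:
  β = 0.3600: g = 0.36458, g' = -1.0270 → β = 0.7150
  β = 0.7150: g = 0.06634, g' = -0.7746 → β = 0.8006
  β = 0.8006: g = -0.00137, g' = -0.8134 → β = 0.7989
Converged at β = 0.7989.
Compositions from xᵢ = zᵢ/(1+β(Kᵢ−1)), yᵢ = Kᵢxᵢ:
  diethyl ether: x = 0.1241, y = 0.4766
  2-propanol: x = 0.1898, y = 0.2486
  n-octane: x = 0.5417, y = 0.2329
  p-xylene: x = 0.1444, y = 0.0419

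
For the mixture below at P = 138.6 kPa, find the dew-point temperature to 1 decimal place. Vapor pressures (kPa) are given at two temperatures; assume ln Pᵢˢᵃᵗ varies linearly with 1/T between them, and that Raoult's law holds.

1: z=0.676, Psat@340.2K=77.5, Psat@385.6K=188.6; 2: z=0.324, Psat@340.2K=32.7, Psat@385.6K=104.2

Dew-point temperature: Σzᵢ·P/Pᵢˢᵃᵗ(T) = 1. Interpolate ln Pᵢˢᵃᵗ = aᵢ + bᵢ/T.
  T = 340.2 K: ΣzᵢP/Pᵢˢᵃᵗ = 2.5822
  T = 385.6 K: ΣzᵢP/Pᵢˢᵃᵗ = 0.9277
  T = 362.9 K: ΣzᵢP/Pᵢˢᵃᵗ = 1.4956
  T = 374.2 K: ΣzᵢP/Pᵢˢᵃᵗ = 1.1701
  T = 379.9 K: ΣzᵢP/Pᵢˢᵃᵗ = 1.0400
  T = 382.8 K: ΣzᵢP/Pᵢˢᵃᵗ = 0.9808
  T = 381.4 K: ΣzᵢP/Pᵢˢᵃᵗ = 1.0088
Interpolating between 381.4 K and 382.8 K gives T ≈ 381.8 K.

T = 381.8 K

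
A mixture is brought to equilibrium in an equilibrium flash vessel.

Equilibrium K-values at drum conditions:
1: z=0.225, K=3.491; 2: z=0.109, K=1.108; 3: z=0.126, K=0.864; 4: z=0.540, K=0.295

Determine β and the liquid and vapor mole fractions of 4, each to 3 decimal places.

β = 0.129, x_4 = 0.594, y_4 = 0.175

Iterate (Newton) starting at β = 0.5:
  β = 0.500: g = -0.3456, g' = -0.921 → β = 0.125
  β = 0.125: g = 0.0044, g' = -1.139 → β = 0.129
Converged at β = 0.129.
Compositions from xᵢ = zᵢ/(1+β(Kᵢ−1)), yᵢ = Kᵢxᵢ:
  1: x = 0.170, y = 0.595
  2: x = 0.108, y = 0.119
  3: x = 0.128, y = 0.111
  4: x = 0.594, y = 0.175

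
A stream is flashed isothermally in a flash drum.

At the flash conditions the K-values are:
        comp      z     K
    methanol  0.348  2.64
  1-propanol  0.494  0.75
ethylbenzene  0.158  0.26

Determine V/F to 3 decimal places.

Rachford–Rice: g(V/F) = Σ zᵢ(Kᵢ−1)/(1+V/F(Kᵢ−1)) = 0.
Feasibility: ΣzᵢKᵢ = 1.330, Σzᵢ/Kᵢ = 1.398 — both > 1, two phases present.
Newton–Raphson from V/F = 0.43:
  V/F = 0.430: g = 0.0248, g' = -0.547 → V/F = 0.475
  V/F = 0.475: g = 0.0002, g' = -0.541 → V/F = 0.476
Converged at V/F = 0.476.

V/F = 0.476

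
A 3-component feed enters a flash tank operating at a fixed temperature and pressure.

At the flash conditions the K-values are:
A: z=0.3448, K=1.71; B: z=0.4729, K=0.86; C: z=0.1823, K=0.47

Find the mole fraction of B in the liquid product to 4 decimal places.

x_B = 0.5002

Rachford–Rice: g(V/F) = Σ zᵢ(Kᵢ−1)/(1+V/F(Kᵢ−1)) = 0.
Feasibility: ΣzᵢKᵢ = 1.0820, Σzᵢ/Kᵢ = 1.1394 — both > 1, two phases present.
Iterate (Newton) starting at V/F = 0.36:
  V/F = 0.3600: g = 0.00585, g' = -0.1987 → V/F = 0.3894
  V/F = 0.3894: g = 0.00001, g' = -0.1983 → V/F = 0.3895
Converged at V/F = 0.3895.
Compositions from xᵢ = zᵢ/(1+V/F(Kᵢ−1)), yᵢ = Kᵢxᵢ:
  A: x = 0.2701, y = 0.4619
  B: x = 0.5002, y = 0.4301
  C: x = 0.2297, y = 0.1080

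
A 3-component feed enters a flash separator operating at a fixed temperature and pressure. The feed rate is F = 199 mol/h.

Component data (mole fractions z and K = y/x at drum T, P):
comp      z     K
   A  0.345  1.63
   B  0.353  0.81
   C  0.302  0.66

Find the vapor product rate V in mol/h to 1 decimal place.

V = 56.3 mol/h

Rachford–Rice: g(β) = Σ zᵢ(Kᵢ−1)/(1+β(Kᵢ−1)) = 0.
Check two-phase: ΣzᵢKᵢ = 1.048 > 1 and Σzᵢ/Kᵢ = 1.105 > 1, so g(0) = 0.048 > 0 and g(1) = -0.105 < 0.
Iterate (Newton) starting at β = 0.5:
  β = 0.500: g = -0.0325, g' = -0.145 → β = 0.276
  β = 0.276: g = 0.0010, g' = -0.156 → β = 0.283
Converged at β = 0.283.
Then V = β·F = 0.2828·199 = 56.3 mol/h and L = F − V = 142.7 mol/h.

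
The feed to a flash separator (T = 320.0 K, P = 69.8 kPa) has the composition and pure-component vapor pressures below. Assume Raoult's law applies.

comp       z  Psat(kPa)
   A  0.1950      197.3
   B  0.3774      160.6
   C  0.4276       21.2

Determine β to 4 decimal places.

β = 0.5297

Raoult's law: Kᵢ = Pᵢˢᵃᵗ/P = Pᵢˢᵃᵗ/69.8.
  K_A = 197.3/69.8 = 2.826648, K_B = 160.6/69.8 = 2.300860, K_C = 21.2/69.8 = 0.303725
Newton–Raphson from β = 0.5:
  β = 0.5000: g = 0.02690, g' = -0.9000 → β = 0.5299
  β = 0.5299: g = -0.00017, g' = -0.9124 → β = 0.5297
Converged at β = 0.5297.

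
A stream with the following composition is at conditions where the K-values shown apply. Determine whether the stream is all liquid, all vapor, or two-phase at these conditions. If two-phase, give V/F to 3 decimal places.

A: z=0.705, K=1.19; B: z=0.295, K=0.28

all liquid

ΣzᵢKᵢ = 0.922; Σzᵢ/Kᵢ = 1.646.
Since ΣzᵢKᵢ < 1 the mixture is below its bubble point — single liquid phase.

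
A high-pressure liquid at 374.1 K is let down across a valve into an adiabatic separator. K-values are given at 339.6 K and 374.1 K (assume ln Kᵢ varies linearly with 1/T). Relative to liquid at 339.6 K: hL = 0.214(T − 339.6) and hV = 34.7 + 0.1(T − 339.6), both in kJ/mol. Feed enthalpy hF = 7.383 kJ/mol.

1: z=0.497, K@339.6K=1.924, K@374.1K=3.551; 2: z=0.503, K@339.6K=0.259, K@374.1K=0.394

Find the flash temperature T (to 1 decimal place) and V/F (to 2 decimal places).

Adiabatic flash: solve Rachford–Rice at each trial T, then check hF = ψ·hV(T) + (1−ψ)·hL(T).
  T = 339.6 K: K = (1.924, 0.259), RR gives ψ = 0.126, H_out = 4.384 kJ/mol
  T = 374.1 K: K = (3.551, 0.394), RR gives ψ = 0.623, H_out = 26.549 kJ/mol
  T = 356.9 K: K = (2.655, 0.323), RR gives ψ = 0.430, H_out = 17.779 kJ/mol
  T = 348.2 K: K = (2.267, 0.290), RR gives ψ = 0.303, H_out = 12.052 kJ/mol
  T = 343.9 K: K = (2.091, 0.274), RR gives ψ = 0.224, H_out = 8.568 kJ/mol
  T = 341.8 K: K = (2.008, 0.267), RR gives ψ = 0.179, H_out = 6.630 kJ/mol
Linear interpolation between T = 341.8 (H_out = 6.630) and T = 343.9 (H_out = 8.568) on hF = 7.383 gives T ≈ 342.6 K, at which ψ = 0.20.

T = 342.6 K, V/F = 0.20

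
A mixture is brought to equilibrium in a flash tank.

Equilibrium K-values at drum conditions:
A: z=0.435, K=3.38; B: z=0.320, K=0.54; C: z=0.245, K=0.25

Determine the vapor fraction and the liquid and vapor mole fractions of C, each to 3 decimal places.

ψ = 0.487, x_C = 0.386, y_C = 0.097

Iterate (Newton) starting at ψ = 0.44:
  ψ = 0.440: g = 0.0469, g' = -1.001 → ψ = 0.487
Converged at ψ = 0.487.
Compositions from xᵢ = zᵢ/(1+ψ(Kᵢ−1)), yᵢ = Kᵢxᵢ:
  A: x = 0.201, y = 0.681
  B: x = 0.412, y = 0.223
  C: x = 0.386, y = 0.097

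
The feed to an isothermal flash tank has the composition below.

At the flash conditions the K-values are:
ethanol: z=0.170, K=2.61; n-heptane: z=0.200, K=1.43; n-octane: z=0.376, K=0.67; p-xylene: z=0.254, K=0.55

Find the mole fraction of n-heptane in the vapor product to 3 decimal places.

y_n-heptane = 0.256

Rachford–Rice: g(ψ) = Σ zᵢ(Kᵢ−1)/(1+ψ(Kᵢ−1)) = 0.
Check two-phase: ΣzᵢKᵢ = 1.121 > 1 and Σzᵢ/Kᵢ = 1.228 > 1, so g(0) = 0.121 > 0 and g(1) = -0.228 < 0.
Newton iteration, ψ⁰ = 0.61:
  ψ = 0.610: g = -0.1067, g' = -0.297 → ψ = 0.251
  ψ = 0.251: g = 0.0084, g' = -0.368 → ψ = 0.274
Converged at ψ = 0.274.
Compositions from xᵢ = zᵢ/(1+ψ(Kᵢ−1)), yᵢ = Kᵢxᵢ:
  ethanol: x = 0.118, y = 0.308
  n-heptane: x = 0.179, y = 0.256
  n-octane: x = 0.413, y = 0.277
  p-xylene: x = 0.290, y = 0.159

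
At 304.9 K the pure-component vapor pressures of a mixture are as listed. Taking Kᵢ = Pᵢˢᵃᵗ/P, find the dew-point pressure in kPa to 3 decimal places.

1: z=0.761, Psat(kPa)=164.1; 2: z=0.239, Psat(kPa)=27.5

Pdew = 75.028 kPa

At the dew point ψ → 1, so Σzᵢ/Kᵢ = 1 with Kᵢ = Pᵢˢᵃᵗ/P ⇒ 1/P = Σzᵢ/Pᵢˢᵃᵗ.
1/P = 0.761/164.1 + 0.239/27.5 = 0.013328 ⇒ P = 75.028 kPa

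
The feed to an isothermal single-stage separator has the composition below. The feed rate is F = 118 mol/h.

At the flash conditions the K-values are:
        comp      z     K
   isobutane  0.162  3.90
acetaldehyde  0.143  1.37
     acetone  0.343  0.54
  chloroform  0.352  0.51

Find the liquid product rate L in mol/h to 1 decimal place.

Material balance + equilibrium reduce to Σ zᵢ(Kᵢ−1)/(1+β(Kᵢ−1)) = 0.
Feasibility: ΣzᵢKᵢ = 1.192, Σzᵢ/Kᵢ = 1.471 — both > 1, two phases present.
Iterate (Newton) starting at β = 0.37:
  β = 0.370: g = -0.1277, g' = -0.564 → β = 0.144
  β = 0.144: g = 0.0275, g' = -0.878 → β = 0.175
  β = 0.175: g = 0.0012, g' = -0.804 → β = 0.176
Converged at β = 0.176.
Then V = β·F = 0.1764·118 = 20.8 mol/h and L = F − V = 97.2 mol/h.

L = 97.2 mol/h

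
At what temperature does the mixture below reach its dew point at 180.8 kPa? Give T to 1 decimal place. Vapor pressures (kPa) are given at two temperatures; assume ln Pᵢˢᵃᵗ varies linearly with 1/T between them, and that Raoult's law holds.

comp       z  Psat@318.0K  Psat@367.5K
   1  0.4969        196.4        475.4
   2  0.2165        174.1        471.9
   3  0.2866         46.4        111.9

T = 348.8 K

Dew-point temperature: Σzᵢ·P/Pᵢˢᵃᵗ(T) = 1. Interpolate ln Pᵢˢᵃᵗ = aᵢ + bᵢ/T.
  T = 318.0 K: ΣzᵢP/Pᵢˢᵃᵗ = 1.7990
  T = 367.5 K: ΣzᵢP/Pᵢˢᵃᵗ = 0.7350
  T = 342.8 K: ΣzᵢP/Pᵢˢᵃᵗ = 1.1121
  T = 355.1 K: ΣzᵢP/Pᵢˢᵃᵗ = 0.8983
  T = 349.0 K: ΣzᵢP/Pᵢˢᵃᵗ = 0.9968
  T = 345.9 K: ΣzᵢP/Pᵢˢᵃᵗ = 1.0524
  T = 347.4 K: ΣzᵢP/Pᵢˢᵃᵗ = 1.0250
Interpolating between 347.4 K and 349.0 K gives T ≈ 348.8 K.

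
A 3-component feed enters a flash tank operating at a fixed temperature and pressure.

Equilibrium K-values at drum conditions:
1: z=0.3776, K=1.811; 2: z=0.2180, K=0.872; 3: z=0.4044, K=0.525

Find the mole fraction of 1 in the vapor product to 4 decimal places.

Iterate (Newton) starting at ψ = 0.35:
  ψ = 0.3500: g = -0.02108, g' = -0.2858 → ψ = 0.2763
  ψ = 0.2763: g = 0.00015, g' = -0.2905 → ψ = 0.2768
Converged at ψ = 0.2768.
Compositions from xᵢ = zᵢ/(1+ψ(Kᵢ−1)), yᵢ = Kᵢxᵢ:
  1: x = 0.3084, y = 0.5585
  2: x = 0.2260, y = 0.1971
  3: x = 0.4656, y = 0.2444

y_1 = 0.5585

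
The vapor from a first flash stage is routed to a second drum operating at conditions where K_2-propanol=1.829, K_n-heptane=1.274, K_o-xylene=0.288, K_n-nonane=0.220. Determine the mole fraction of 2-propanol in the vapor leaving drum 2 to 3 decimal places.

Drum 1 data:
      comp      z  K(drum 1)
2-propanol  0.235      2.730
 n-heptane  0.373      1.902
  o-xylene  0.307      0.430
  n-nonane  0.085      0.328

Drum 1:
Material balance + equilibrium reduce to Σ zᵢ(Kᵢ−1)/(1+ψ₁(Kᵢ−1)) = 0.
Check two-phase: ΣzᵢKᵢ = 1.511 > 1 and Σzᵢ/Kᵢ = 1.255 > 1, so g(0) = 0.511 > 0 and g(1) = -0.255 < 0.
Iterate (Newton) starting at ψ₁ = 0.4:
  ψ₁ = 0.400: g = 0.1827, g' = -0.649 → ψ₁ = 0.682
  ψ₁ = 0.682: g = 0.0033, g' = -0.662 → ψ₁ = 0.687
Converged at ψ₁ = 0.687.
Drum-1 compositions:
  2-propanol: x = 0.107, y = 0.293
  n-heptane: x = 0.230, y = 0.438
  o-xylene: x = 0.504, y = 0.217
  n-nonane: x = 0.158, y = 0.052
Drum-2 feed = drum-1 vapor: z₂ = (0.2932, 0.4381, 0.2169, 0.0518).
Drum 2:
Newton iteration, ψ₂⁰ = 0.33:
  ψ₂ = 0.330: g = 0.0447, g' = -0.397 → ψ₂ = 0.443
  ψ₂ = 0.443: g = -0.0023, g' = -0.442 → ψ₂ = 0.437
Converged at ψ₂ = 0.437.
  2-propanol: x = 0.215, y = 0.394
  n-heptane: x = 0.391, y = 0.498
  o-xylene: x = 0.315, y = 0.091
  n-nonane: x = 0.079, y = 0.017

y_2-propanol (drum 2) = 0.394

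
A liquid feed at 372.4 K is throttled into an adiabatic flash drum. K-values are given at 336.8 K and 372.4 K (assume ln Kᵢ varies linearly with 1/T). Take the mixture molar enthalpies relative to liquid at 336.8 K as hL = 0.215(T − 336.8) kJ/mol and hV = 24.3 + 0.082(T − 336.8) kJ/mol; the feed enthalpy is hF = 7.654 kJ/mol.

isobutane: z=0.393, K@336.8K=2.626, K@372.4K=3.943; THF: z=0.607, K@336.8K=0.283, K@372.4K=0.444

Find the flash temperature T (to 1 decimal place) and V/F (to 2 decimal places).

T = 344.8 K, V/F = 0.25

Adiabatic flash: solve Rachford–Rice at each trial T, then check hF = ψ·hV(T) + (1−ψ)·hL(T).
  T = 336.8 K: K = (2.626, 0.283), RR gives ψ = 0.175, H_out = 4.248 kJ/mol
  T = 372.4 K: K = (3.943, 0.444), RR gives ψ = 0.501, H_out = 17.448 kJ/mol
  T = 354.6 K: K = (3.251, 0.359), RR gives ψ = 0.343, H_out = 11.349 kJ/mol
  T = 345.7 K: K = (2.930, 0.319), RR gives ψ = 0.263, H_out = 7.992 kJ/mol
  T = 341.2 K: K = (2.774, 0.301), RR gives ψ = 0.220, H_out = 6.160 kJ/mol
  T = 343.4 K: K = (2.850, 0.310), RR gives ψ = 0.241, H_out = 7.069 kJ/mol
  T = 344.5 K: K = (2.888, 0.314), RR gives ψ = 0.252, H_out = 7.514 kJ/mol
  T = 345.1 K: K = (2.909, 0.317), RR gives ψ = 0.257, H_out = 7.754 kJ/mol
  T = 344.8 K: K = (2.898, 0.316), RR gives ψ = 0.255, H_out = 7.634 kJ/mol
  T = 345.0 K: K = (2.905, 0.317), RR gives ψ = 0.256, H_out = 7.714 kJ/mol
  T = 344.9 K: K = (2.902, 0.316), RR gives ψ = 0.255, H_out = 7.674 kJ/mol
Linear interpolation between T = 344.8 (H_out = 7.634) and T = 344.9 (H_out = 7.674) on hF = 7.654 gives T ≈ 344.8 K, at which ψ = 0.25.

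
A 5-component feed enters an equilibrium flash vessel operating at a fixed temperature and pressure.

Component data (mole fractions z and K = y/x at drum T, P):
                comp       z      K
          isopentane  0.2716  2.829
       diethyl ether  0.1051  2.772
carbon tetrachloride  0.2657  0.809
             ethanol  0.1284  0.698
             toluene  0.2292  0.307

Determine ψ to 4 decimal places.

ψ = 0.5214

Material balance + equilibrium reduce to Σ zᵢ(Kᵢ−1)/(1+ψ(Kᵢ−1)) = 0.
Feasibility: ΣzᵢKᵢ = 1.4346, Σzᵢ/Kᵢ = 1.3929 — both > 1, two phases present.
Newton–Raphson from ψ = 0.5:
  ψ = 0.5000: g = 0.01338, g' = -0.6265 → ψ = 0.5214
Converged at ψ = 0.5214.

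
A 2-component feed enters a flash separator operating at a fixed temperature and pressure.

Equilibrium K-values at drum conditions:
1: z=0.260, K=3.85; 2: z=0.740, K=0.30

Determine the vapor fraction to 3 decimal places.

Let ψ = V/F and solve Σ zᵢ(Kᵢ−1)/(1+ψ(Kᵢ−1)) = 0.
Check two-phase: ΣzᵢKᵢ = 1.223 > 1 and Σzᵢ/Kᵢ = 2.534 > 1, so g(0) = 0.223 > 0 and g(1) = -1.534 < 0.
Binary case is linear: z₁(K₁−1)(1+ψ(K₂−1)) + z₂(K₂−1)(1+ψ(K₁−1)) = 0
⇒ ψ = [z₁(K₁−1)+z₂(K₂−1)] / [−(K₁−1)(K₂−1)] = 0.2230/1.9950 = 0.112

ψ = 0.112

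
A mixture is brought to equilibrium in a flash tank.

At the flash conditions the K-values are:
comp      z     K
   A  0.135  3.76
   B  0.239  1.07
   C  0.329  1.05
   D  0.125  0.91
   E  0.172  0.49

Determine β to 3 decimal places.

β = 0.746

Material balance + equilibrium reduce to Σ zᵢ(Kᵢ−1)/(1+β(Kᵢ−1)) = 0.
g(0) = ΣzᵢKᵢ − 1 = 0.307 and g(1) = 1 − Σzᵢ/Kᵢ = -0.061, so a root lies in (0, 1).
Newton iteration, β⁰ = 0.62:
  β = 0.620: g = 0.0292, g' = -0.239 → β = 0.742
  β = 0.742: g = 0.0007, g' = -0.229 → β = 0.746
Converged at β = 0.746.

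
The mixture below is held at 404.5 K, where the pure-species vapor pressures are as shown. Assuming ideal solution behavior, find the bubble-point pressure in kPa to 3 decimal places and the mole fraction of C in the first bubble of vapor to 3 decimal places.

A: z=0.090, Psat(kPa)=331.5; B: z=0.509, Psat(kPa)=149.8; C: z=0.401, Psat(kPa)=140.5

At the bubble point ψ → 0, so ΣzᵢKᵢ = 1 with Kᵢ = Pᵢˢᵃᵗ/P ⇒ P = ΣzᵢPᵢˢᵃᵗ.
P = 0.090·331.5 + 0.509·149.8 + 0.401·140.5 = 162.424 kPa
yᵢ = zᵢPᵢˢᵃᵗ/P ⇒ y_C = 0.401·140.5/162.424 = 0.347

Pbub = 162.424 kPa, y_C = 0.347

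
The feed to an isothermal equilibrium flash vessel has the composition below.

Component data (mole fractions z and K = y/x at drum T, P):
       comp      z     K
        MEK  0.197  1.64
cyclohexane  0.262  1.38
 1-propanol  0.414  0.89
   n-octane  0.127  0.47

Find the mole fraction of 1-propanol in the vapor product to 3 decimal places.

Let ψ = V/F and solve Σ zᵢ(Kᵢ−1)/(1+ψ(Kᵢ−1)) = 0.
g(0) = ΣzᵢKᵢ − 1 = 0.113 and g(1) = 1 − Σzᵢ/Kᵢ = -0.045, so a root lies in (0, 1).
Newton–Raphson from ψ = 0.48:
  ψ = 0.480: g = 0.0423, g' = -0.144 → ψ = 0.774
  ψ = 0.774: g = -0.0026, g' = -0.167 → ψ = 0.758
Converged at ψ = 0.758.
Compositions from xᵢ = zᵢ/(1+ψ(Kᵢ−1)), yᵢ = Kᵢxᵢ:
  MEK: x = 0.133, y = 0.218
  cyclohexane: x = 0.203, y = 0.281
  1-propanol: x = 0.452, y = 0.402
  n-octane: x = 0.212, y = 0.100

y_1-propanol = 0.402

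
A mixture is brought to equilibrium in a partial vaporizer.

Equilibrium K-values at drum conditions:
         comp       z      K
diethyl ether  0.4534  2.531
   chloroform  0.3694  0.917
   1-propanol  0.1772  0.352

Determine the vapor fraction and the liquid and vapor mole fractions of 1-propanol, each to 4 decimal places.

ψ = 0.8724, x_1-propanol = 0.4076, y_1-propanol = 0.1435

Rachford–Rice: g(ψ) = Σ zᵢ(Kᵢ−1)/(1+ψ(Kᵢ−1)) = 0.
g(0) = ΣzᵢKᵢ − 1 = 0.5487 and g(1) = 1 − Σzᵢ/Kᵢ = -0.0854, so a root lies in (0, 1).
Iterate (Newton) starting at ψ = 0.5:
  ψ = 0.5000: g = 0.19133, g' = -0.5065 → ψ = 0.8777
  ψ = 0.8777: g = -0.00317, g' = -0.5965 → ψ = 0.8724
Converged at ψ = 0.8724.
Compositions from xᵢ = zᵢ/(1+ψ(Kᵢ−1)), yᵢ = Kᵢxᵢ:
  diethyl ether: x = 0.1941, y = 0.4913
  chloroform: x = 0.3982, y = 0.3652
  1-propanol: x = 0.4076, y = 0.1435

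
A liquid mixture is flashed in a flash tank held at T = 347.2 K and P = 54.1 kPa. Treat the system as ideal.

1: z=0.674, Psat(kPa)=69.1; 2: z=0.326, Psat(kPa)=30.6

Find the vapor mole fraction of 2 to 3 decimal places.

y_2 = 0.220

Raoult's law: Kᵢ = Pᵢˢᵃᵗ/P = Pᵢˢᵃᵗ/54.1.
  K_1 = 69.1/54.1 = 1.27726, K_2 = 30.6/54.1 = 0.56562
Rachford–Rice: g(V/F) = Σ zᵢ(Kᵢ−1)/(1+V/F(Kᵢ−1)) = 0.
Check two-phase: ΣzᵢKᵢ = 1.045 > 1 and Σzᵢ/Kᵢ = 1.104 > 1, so g(0) = 0.045 > 0 and g(1) = -0.104 < 0.
Newton iteration, V/F⁰ = 0.5:
  V/F = 0.500: g = -0.0168, g' = -0.140 → V/F = 0.380
  V/F = 0.380: g = -0.0006, g' = -0.131 → V/F = 0.376
Converged at V/F = 0.376.
Compositions from xᵢ = zᵢ/(1+V/F(Kᵢ−1)), yᵢ = Kᵢxᵢ:
  1: x = 0.610, y = 0.780
  2: x = 0.390, y = 0.220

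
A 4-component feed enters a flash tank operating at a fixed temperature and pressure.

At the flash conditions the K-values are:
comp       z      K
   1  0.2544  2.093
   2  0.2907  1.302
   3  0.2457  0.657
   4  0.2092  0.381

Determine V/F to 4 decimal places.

Material balance + equilibrium reduce to Σ zᵢ(Kᵢ−1)/(1+V/F(Kᵢ−1)) = 0.
g(0) = ΣzᵢKᵢ − 1 = 0.1521 and g(1) = 1 − Σzᵢ/Kᵢ = -0.2679, so a root lies in (0, 1).
Newton–Raphson from V/F = 0.5:
  V/F = 0.5000: g = -0.03318, g' = -0.3573 → V/F = 0.4071
  V/F = 0.4071: g = -0.00047, g' = -0.3489 → V/F = 0.4058
Converged at V/F = 0.4058.

V/F = 0.4058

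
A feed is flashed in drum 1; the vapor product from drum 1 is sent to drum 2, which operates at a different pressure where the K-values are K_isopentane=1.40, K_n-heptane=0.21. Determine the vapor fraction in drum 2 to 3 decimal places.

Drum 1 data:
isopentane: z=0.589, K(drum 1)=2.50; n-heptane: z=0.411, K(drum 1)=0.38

Drum 1:
Binary case is linear: z₁(K₁−1)(1+ψ₁(K₂−1)) + z₂(K₂−1)(1+ψ₁(K₁−1)) = 0
⇒ ψ₁ = [z₁(K₁−1)+z₂(K₂−1)] / [−(K₁−1)(K₂−1)] = 0.6287/0.9300 = 0.676
Drum-1 compositions:
  isopentane: x = 0.292, y = 0.731
  n-heptane: x = 0.708, y = 0.269
Drum-2 feed = drum-1 vapor: z₂ = (0.7311, 0.2689).
Drum 2:
Newton–Raphson from ψ₂ = 0.5:
  ψ₂ = 0.500: g = -0.1074, g' = -0.540 → ψ₂ = 0.301
  ψ₂ = 0.301: g = -0.0177, g' = -0.382 → ψ₂ = 0.255
  ψ₂ = 0.255: g = -0.0005, g' = -0.359 → ψ₂ = 0.253
Converged at ψ₂ = 0.253.
  isopentane: x = 0.664, y = 0.929
  n-heptane: x = 0.336, y = 0.071

V/F (drum 2) = 0.253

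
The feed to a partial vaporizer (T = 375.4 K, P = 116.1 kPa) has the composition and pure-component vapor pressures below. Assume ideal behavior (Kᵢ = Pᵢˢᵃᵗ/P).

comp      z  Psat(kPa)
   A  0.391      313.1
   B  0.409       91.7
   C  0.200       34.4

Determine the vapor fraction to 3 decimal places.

ψ = 0.578

Raoult's law: Kᵢ = Pᵢˢᵃᵗ/P = Pᵢˢᵃᵗ/116.1.
  K_A = 313.1/116.1 = 2.69681, K_B = 91.7/116.1 = 0.78984, K_C = 34.4/116.1 = 0.29630
Rachford–Rice: g(ψ) = Σ zᵢ(Kᵢ−1)/(1+ψ(Kᵢ−1)) = 0.
Feasibility: ΣzᵢKᵢ = 1.437, Σzᵢ/Kᵢ = 1.338 — both > 1, two phases present.
Newton iteration, ψ⁰ = 0.5:
  ψ = 0.500: g = 0.0457, g' = -0.588 → ψ = 0.578
Converged at ψ = 0.578.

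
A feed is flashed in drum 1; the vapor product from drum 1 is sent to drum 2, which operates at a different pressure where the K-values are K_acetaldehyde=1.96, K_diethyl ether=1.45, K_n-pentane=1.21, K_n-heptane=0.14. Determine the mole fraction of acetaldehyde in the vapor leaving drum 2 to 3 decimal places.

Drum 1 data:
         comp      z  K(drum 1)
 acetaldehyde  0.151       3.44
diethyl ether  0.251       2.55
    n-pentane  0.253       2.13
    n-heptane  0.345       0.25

Drum 1:
Newton–Raphson from ψ₁ = 0.57:
  ψ₁ = 0.570: g = 0.0826, g' = -1.039 → ψ₁ = 0.649
  ψ₁ = 0.649: g = -0.0032, g' = -1.130 → ψ₁ = 0.647
Converged at ψ₁ = 0.647.
Drum-1 compositions:
  acetaldehyde: x = 0.059, y = 0.202
  diethyl ether: x = 0.125, y = 0.320
  n-pentane: x = 0.146, y = 0.311
  n-heptane: x = 0.670, y = 0.167
Drum-2 feed = drum-1 vapor: z₂ = (0.2015, 0.3197, 0.3114, 0.1675).
Drum 2:
Let ψ₂ = V/F and solve Σ zᵢ(Kᵢ−1)/(1+ψ₂(Kᵢ−1)) = 0.
g(0) = ΣzᵢKᵢ − 1 = 0.259 and g(1) = 1 − Σzᵢ/Kᵢ = -0.777, so a root lies in (0, 1).
Iterate (Newton) starting at ψ₂ = 0.5:
  ψ₂ = 0.500: g = 0.0546, g' = -0.520 → ψ₂ = 0.605
  ψ₂ = 0.605: g = -0.0068, g' = -0.663 → ψ₂ = 0.595
Converged at ψ₂ = 0.595.
  acetaldehyde: x = 0.128, y = 0.251
  diethyl ether: x = 0.252, y = 0.366
  n-pentane: x = 0.277, y = 0.335
  n-heptane: x = 0.343, y = 0.048

y_acetaldehyde (drum 2) = 0.251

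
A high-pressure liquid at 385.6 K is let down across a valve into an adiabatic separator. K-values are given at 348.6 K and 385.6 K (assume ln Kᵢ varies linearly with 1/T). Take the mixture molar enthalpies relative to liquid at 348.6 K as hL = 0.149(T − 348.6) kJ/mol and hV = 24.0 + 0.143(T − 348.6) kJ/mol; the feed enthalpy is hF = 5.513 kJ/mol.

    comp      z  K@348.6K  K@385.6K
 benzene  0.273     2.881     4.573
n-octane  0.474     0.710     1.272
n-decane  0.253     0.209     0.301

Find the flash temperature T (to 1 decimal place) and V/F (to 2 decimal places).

Adiabatic flash: solve Rachford–Rice at each trial T, then check hF = ψ·hV(T) + (1−ψ)·hL(T).
  T = 348.6 K: K = (2.881, 0.710, 0.209), RR gives ψ = 0.187, H_out = 4.478 kJ/mol
  T = 385.6 K: K = (4.573, 1.272, 0.301), RR gives ψ = 0.751, H_out = 23.359 kJ/mol
  T = 367.1 K: K = (3.672, 0.964, 0.253), RR gives ψ = 0.491, H_out = 14.485 kJ/mol
  T = 357.9 K: K = (3.265, 0.831, 0.231), RR gives ψ = 0.341, H_out = 9.559 kJ/mol
  T = 353.2 K: K = (3.067, 0.768, 0.220), RR gives ψ = 0.263, H_out = 7.000 kJ/mol
  T = 350.9 K: K = (2.973, 0.739, 0.214), RR gives ψ = 0.225, H_out = 5.742 kJ/mol
Linear interpolation between T = 348.6 (H_out = 4.478) and T = 350.9 (H_out = 5.742) on hF = 5.513 gives T ≈ 350.5 K, at which ψ = 0.22.

T = 350.5 K, V/F = 0.22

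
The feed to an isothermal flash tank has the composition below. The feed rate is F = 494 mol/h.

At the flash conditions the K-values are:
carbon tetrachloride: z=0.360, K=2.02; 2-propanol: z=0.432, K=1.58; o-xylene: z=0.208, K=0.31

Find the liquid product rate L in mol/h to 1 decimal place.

L = 63.0 mol/h

Newton iteration, β⁰ = 0.33:
  β = 0.330: g = 0.2992, g' = -0.478 → β = 0.956
  β = 0.956: g = -0.0744, g' = -1.011 → β = 0.882
  β = 0.882: g = -0.0078, g' = -0.814 → β = 0.873
Converged at β = 0.873.
Then V = β·F = 0.8725·494 = 431.0 mol/h and L = F − V = 63.0 mol/h.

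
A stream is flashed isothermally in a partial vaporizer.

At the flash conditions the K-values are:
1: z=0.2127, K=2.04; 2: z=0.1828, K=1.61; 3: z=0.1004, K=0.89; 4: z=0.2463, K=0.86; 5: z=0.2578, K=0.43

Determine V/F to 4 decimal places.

V/F = 0.4243

Material balance + equilibrium reduce to Σ zᵢ(Kᵢ−1)/(1+V/F(Kᵢ−1)) = 0.
g(0) = ΣzᵢKᵢ − 1 = 0.1402 and g(1) = 1 − Σzᵢ/Kᵢ = -0.2165, so a root lies in (0, 1).
Newton iteration, V/F⁰ = 0.5:
  V/F = 0.5000: g = -0.02330, g' = -0.3103 → V/F = 0.4249
  V/F = 0.4249: g = -0.00019, g' = -0.3062 → V/F = 0.4243
Converged at V/F = 0.4243.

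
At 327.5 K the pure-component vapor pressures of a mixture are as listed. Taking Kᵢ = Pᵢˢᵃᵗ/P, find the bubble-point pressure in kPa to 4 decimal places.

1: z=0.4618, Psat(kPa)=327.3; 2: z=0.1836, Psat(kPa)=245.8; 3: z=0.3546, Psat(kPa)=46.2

At the bubble point ψ → 0, so ΣzᵢKᵢ = 1 with Kᵢ = Pᵢˢᵃᵗ/P ⇒ P = ΣzᵢPᵢˢᵃᵗ.
P = 0.4618·327.3 + 0.1836·245.8 + 0.3546·46.2 = 212.6585 kPa

Pbub = 212.6585 kPa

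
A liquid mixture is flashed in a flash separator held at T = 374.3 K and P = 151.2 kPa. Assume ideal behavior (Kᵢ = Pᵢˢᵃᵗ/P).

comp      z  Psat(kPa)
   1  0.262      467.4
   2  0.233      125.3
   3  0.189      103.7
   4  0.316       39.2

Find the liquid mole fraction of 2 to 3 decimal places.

x_2 = 0.242

Raoult's law: Kᵢ = Pᵢˢᵃᵗ/P = Pᵢˢᵃᵗ/151.2.
  K_1 = 467.4/151.2 = 3.09127, K_2 = 125.3/151.2 = 0.82870, K_3 = 103.7/151.2 = 0.68585, K_4 = 39.2/151.2 = 0.25926
Rachford–Rice: g(β) = Σ zᵢ(Kᵢ−1)/(1+β(Kᵢ−1)) = 0.
Check two-phase: ΣzᵢKᵢ = 1.215 > 1 and Σzᵢ/Kᵢ = 1.860 > 1, so g(0) = 0.215 > 0 and g(1) = -0.860 < 0.
Newton iteration, β⁰ = 0.5:
  β = 0.500: g = -0.2180, g' = -0.746 → β = 0.208
Converged at β = 0.208.
Compositions from xᵢ = zᵢ/(1+β(Kᵢ−1)), yᵢ = Kᵢxᵢ:
  1: x = 0.183, y = 0.564
  2: x = 0.242, y = 0.200
  3: x = 0.202, y = 0.139
  4: x = 0.374, y = 0.097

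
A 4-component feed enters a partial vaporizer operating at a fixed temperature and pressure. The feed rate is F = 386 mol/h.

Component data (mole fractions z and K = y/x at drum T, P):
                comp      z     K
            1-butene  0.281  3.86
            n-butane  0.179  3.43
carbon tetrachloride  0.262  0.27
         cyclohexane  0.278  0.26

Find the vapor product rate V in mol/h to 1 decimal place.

V = 163.9 mol/h

Rachford–Rice: g(ψ) = Σ zᵢ(Kᵢ−1)/(1+ψ(Kᵢ−1)) = 0.
Feasibility: ΣzᵢKᵢ = 1.842, Σzᵢ/Kᵢ = 2.165 — both > 1, two phases present.
Newton–Raphson from ψ = 0.5:
  ψ = 0.500: g = -0.1006, g' = -1.334 → ψ = 0.425
Converged at ψ = 0.425.
Then V = ψ·F = 0.4245·386 = 163.9 mol/h and L = F − V = 222.1 mol/h.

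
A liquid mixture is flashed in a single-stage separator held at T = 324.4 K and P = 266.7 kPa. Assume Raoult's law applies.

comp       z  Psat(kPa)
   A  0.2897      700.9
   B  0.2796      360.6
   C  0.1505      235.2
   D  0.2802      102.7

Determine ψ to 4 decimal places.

ψ = 0.6559

Raoult's law: Kᵢ = Pᵢˢᵃᵗ/P = Pᵢˢᵃᵗ/266.7.
  K_A = 700.9/266.7 = 2.628046, K_B = 360.6/266.7 = 1.352081, K_C = 235.2/266.7 = 0.881890, K_D = 102.7/266.7 = 0.385077
Rachford–Rice: g(ψ) = Σ zᵢ(Kᵢ−1)/(1+ψ(Kᵢ−1)) = 0.
Check two-phase: ΣzᵢKᵢ = 1.3800 > 1 and Σzᵢ/Kᵢ = 1.2153 > 1, so g(0) = 0.3800 > 0 and g(1) = -0.2153 < 0.
Newton–Raphson from ψ = 0.55:
  ψ = 0.5500: g = 0.05194, g' = -0.4824 → ψ = 0.6577
  ψ = 0.6577: g = -0.00087, g' = -0.5031 → ψ = 0.6559
Converged at ψ = 0.6559.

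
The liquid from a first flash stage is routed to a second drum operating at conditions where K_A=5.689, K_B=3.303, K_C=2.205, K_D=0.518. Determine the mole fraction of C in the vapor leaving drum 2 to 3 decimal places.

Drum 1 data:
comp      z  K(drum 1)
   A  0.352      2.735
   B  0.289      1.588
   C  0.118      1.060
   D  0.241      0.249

y_C (drum 2) = 0.130

Drum 1:
Rachford–Rice: g(ψ₁) = Σ zᵢ(Kᵢ−1)/(1+ψ₁(Kᵢ−1)) = 0.
g(0) = ΣzᵢKᵢ − 1 = 0.607 and g(1) = 1 − Σzᵢ/Kᵢ = -0.390, so a root lies in (0, 1).
Newton iteration, ψ₁⁰ = 0.5:
  ψ₁ = 0.500: g = 0.1754, g' = -0.712 → ψ₁ = 0.746
  ψ₁ = 0.746: g = -0.0207, g' = -0.953 → ψ₁ = 0.725
  ψ₁ = 0.725: g = -0.0005, g' = -0.912 → ψ₁ = 0.724
Converged at ψ₁ = 0.724.
Drum-1 compositions:
  A: x = 0.156, y = 0.427
  B: x = 0.203, y = 0.322
  C: x = 0.113, y = 0.120
  D: x = 0.528, y = 0.132
Drum-2 feed = drum-1 liquid: z₂ = (0.1560, 0.2027, 0.1131, 0.5282).
Drum 2:
Let ψ₂ = V/F and solve Σ zᵢ(Kᵢ−1)/(1+ψ₂(Kᵢ−1)) = 0.
Check two-phase: ΣzᵢKᵢ = 2.080 > 1 and Σzᵢ/Kᵢ = 1.160 > 1, so g(0) = 1.080 > 0 and g(1) = -0.160 < 0.
Iterate (Newton) starting at ψ₂ = 0.5:
  ψ₂ = 0.500: g = 0.1853, g' = -0.816 → ψ₂ = 0.727
  ψ₂ = 0.727: g = 0.0211, g' = -0.664 → ψ₂ = 0.759
Converged at ψ₂ = 0.759.
  A: x = 0.034, y = 0.195
  B: x = 0.074, y = 0.244
  C: x = 0.059, y = 0.130
  D: x = 0.833, y = 0.431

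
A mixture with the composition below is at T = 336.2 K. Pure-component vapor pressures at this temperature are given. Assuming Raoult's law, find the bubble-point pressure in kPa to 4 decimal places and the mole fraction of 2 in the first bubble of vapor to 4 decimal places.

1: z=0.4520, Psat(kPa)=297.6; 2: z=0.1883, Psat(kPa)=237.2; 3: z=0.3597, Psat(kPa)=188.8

Pbub = 247.0913 kPa, y_2 = 0.1808

At the bubble point ψ → 0, so ΣzᵢKᵢ = 1 with Kᵢ = Pᵢˢᵃᵗ/P ⇒ P = ΣzᵢPᵢˢᵃᵗ.
P = 0.4520·297.6 + 0.1883·237.2 + 0.3597·188.8 = 247.0913 kPa
yᵢ = zᵢPᵢˢᵃᵗ/P ⇒ y_2 = 0.1883·237.2/247.0913 = 0.1808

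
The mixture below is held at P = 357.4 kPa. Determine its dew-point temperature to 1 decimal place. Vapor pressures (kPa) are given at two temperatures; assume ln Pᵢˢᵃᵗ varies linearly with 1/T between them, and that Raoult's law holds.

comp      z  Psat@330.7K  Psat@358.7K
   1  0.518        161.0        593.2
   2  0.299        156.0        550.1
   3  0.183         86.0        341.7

T = 350.6 K

Dew-point temperature: Σzᵢ·P/Pᵢˢᵃᵗ(T) = 1. Interpolate ln Pᵢˢᵃᵗ = aᵢ + bᵢ/T.
  T = 330.7 K: ΣzᵢP/Pᵢˢᵃᵗ = 2.5954
  T = 358.7 K: ΣzᵢP/Pᵢˢᵃᵗ = 0.6978
  T = 344.7 K: ΣzᵢP/Pᵢˢᵃᵗ = 1.3100
  T = 351.7 K: ΣzᵢP/Pᵢˢᵃᵗ = 0.9500
  T = 348.2 K: ΣzᵢP/Pᵢˢᵃᵗ = 1.1138
  T = 349.9 K: ΣzᵢP/Pᵢˢᵃᵗ = 1.0306
Interpolating between 349.9 K and 351.7 K gives T ≈ 350.6 K.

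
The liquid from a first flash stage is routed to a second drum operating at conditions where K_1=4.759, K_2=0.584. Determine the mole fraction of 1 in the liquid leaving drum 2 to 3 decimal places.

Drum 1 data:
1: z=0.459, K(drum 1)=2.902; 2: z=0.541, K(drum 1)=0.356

x_1 (drum 2) = 0.100

Drum 1:
Let ψ₁ = V/F and solve Σ zᵢ(Kᵢ−1)/(1+ψ₁(Kᵢ−1)) = 0.
g(0) = ΣzᵢKᵢ − 1 = 0.525 and g(1) = 1 − Σzᵢ/Kᵢ = -0.678, so a root lies in (0, 1).
Binary case is linear: z₁(K₁−1)(1+ψ₁(K₂−1)) + z₂(K₂−1)(1+ψ₁(K₁−1)) = 0
⇒ ψ₁ = [z₁(K₁−1)+z₂(K₂−1)] / [−(K₁−1)(K₂−1)] = 0.5246/1.2249 = 0.428
Drum-1 compositions:
  1: x = 0.253, y = 0.734
  2: x = 0.747, y = 0.266
Drum-2 feed = drum-1 liquid: z₂ = (0.2529, 0.7471).
Drum 2:
Rachford–Rice: g(ψ₂) = Σ zᵢ(Kᵢ−1)/(1+ψ₂(Kᵢ−1)) = 0.
Feasibility: ΣzᵢKᵢ = 1.640, Σzᵢ/Kᵢ = 1.332 — both > 1, two phases present.
Iterate (Newton) starting at ψ₂ = 0.33:
  ψ₂ = 0.330: g = 0.0642, g' = -0.886 → ψ₂ = 0.402
  ψ₂ = 0.402: g = 0.0051, g' = -0.753 → ψ₂ = 0.409
Converged at ψ₂ = 0.409.
  1: x = 0.100, y = 0.474
  2: x = 0.900, y = 0.526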